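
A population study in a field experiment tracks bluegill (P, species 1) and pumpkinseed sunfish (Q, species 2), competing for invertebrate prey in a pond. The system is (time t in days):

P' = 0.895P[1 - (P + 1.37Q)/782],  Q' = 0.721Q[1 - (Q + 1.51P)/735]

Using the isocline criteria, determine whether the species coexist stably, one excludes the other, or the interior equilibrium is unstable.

unstable coexistence (outcome depends on initial conditions)

Compare the nullcline intercepts: K1/α12 = 782/1.37 = 571 < K2 = 735; K2/α21 = 735/1.51 = 487 < K1 = 782.
Since both are reversed, neither can invade when rare; the interior point is a saddle.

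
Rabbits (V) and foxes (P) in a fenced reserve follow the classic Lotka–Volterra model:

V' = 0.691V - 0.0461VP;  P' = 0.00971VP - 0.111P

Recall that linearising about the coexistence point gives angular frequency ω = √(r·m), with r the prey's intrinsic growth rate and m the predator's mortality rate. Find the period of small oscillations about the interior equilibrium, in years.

T ≈ 22.7 years

Here r = 0.691 and m = 0.111, so r·m = 0.0767.
ω = √0.0767 = 0.277 per year, hence T = 2π/ω ≈ 22.7 years.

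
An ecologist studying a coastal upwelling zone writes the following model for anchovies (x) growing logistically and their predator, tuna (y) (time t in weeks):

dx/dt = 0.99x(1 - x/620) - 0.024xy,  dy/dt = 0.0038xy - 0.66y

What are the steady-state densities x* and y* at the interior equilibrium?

x* ≈ 174, y* ≈ 29.7

From dy/dt = 0 with y > 0: 0.0038x* = 0.66, so x* = 174.
Substitute into dx/dt = 0: 0.99(1 - 174/620) = 0.024y*.
The bracket is 0.72, giving y* = 0.713/0.024 = 29.7.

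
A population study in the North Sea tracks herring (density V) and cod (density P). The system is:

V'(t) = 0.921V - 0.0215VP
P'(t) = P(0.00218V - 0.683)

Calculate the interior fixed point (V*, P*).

Set dP/dt = 0 with P > 0: 0.00218V - 0.683 = 0, so V* = 0.683/0.00218 = 313.
Set dV/dt = 0 with V > 0: 0.921 - 0.0215P = 0, so P* = 0.921/0.0215 = 42.8.

V* ≈ 313, P* ≈ 42.8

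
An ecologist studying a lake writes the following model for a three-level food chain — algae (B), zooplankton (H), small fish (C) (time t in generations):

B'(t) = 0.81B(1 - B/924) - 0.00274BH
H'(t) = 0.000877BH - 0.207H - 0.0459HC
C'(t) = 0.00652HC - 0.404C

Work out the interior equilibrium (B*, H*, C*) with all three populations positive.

B* ≈ 730, H* ≈ 62, C* ≈ 9.44

From dC/dt = 0: 0.00652H* = 0.404, so H* = 62.
From dB/dt = 0: 0.81(1 - B*/924) = 0.00274·62, giving B* = 924·(1 - 0.21) = 730.
From dH/dt = 0: 0.000877·730 - 0.207 = 0.0459C*, so C* = 0.433/0.0459 = 9.44.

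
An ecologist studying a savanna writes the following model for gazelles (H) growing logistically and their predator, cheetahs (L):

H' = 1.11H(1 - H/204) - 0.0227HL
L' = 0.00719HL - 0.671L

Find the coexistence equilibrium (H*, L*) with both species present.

H* ≈ 93.3, L* ≈ 26.5

From dL/dt = 0 with L > 0: 0.00719H* = 0.671, so H* = 93.3.
Substitute into dH/dt = 0: 1.11(1 - 93.3/204) = 0.0227L*.
The bracket is 0.543, giving L* = 0.602/0.0227 = 26.5.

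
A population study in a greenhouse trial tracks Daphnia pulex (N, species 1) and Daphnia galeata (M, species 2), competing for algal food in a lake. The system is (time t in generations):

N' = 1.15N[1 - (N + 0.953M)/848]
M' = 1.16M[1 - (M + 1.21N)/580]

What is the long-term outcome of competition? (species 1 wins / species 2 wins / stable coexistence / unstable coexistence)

species 1 excludes species 2

Compare the nullcline intercepts: K1/α12 = 848/0.953 = 890 > K2 = 580; K2/α21 = 580/1.21 = 479 < K1 = 848.
Since the inequalities point opposite ways, species 1 can invade but species 2 cannot.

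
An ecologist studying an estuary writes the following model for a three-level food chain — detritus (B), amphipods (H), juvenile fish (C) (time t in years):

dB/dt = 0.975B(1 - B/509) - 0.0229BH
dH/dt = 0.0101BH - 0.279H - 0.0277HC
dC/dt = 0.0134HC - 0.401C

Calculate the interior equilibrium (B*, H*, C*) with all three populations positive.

From dC/dt = 0: 0.0134H* = 0.401, so H* = 29.9.
From dB/dt = 0: 0.975(1 - B*/509) = 0.0229·29.9, giving B* = 509·(1 - 0.703) = 151.
From dH/dt = 0: 0.0101·151 - 0.279 = 0.0277C*, so C* = 1.25/0.0277 = 45.1.

B* ≈ 151, H* ≈ 29.9, C* ≈ 45.1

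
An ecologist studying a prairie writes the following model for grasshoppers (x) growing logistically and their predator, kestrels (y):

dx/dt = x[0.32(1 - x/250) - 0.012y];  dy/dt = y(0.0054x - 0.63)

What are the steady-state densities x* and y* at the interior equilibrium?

x* ≈ 117, y* ≈ 14.2

From dy/dt = 0 with y > 0: 0.0054x* = 0.63, so x* = 117.
Substitute into dx/dt = 0: 0.32(1 - 117/250) = 0.012y*.
The bracket is 0.533, giving y* = 0.171/0.012 = 14.2.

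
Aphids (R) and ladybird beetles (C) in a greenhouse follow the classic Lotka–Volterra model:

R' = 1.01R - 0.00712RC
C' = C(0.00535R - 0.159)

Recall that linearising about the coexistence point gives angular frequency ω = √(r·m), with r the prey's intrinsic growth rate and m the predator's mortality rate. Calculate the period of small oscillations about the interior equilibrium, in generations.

Here r = 1.01 and m = 0.159, so r·m = 0.161.
ω = √0.161 = 0.401 per generation, hence T = 2π/ω ≈ 15.7 generations.

T ≈ 15.7 generations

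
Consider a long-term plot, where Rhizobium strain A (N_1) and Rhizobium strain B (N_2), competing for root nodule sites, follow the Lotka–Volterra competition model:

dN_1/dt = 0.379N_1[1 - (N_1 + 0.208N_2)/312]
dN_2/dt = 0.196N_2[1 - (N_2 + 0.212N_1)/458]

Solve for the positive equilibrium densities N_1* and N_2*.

Setting both brackets to zero gives the nullclines N_1 + 0.208N_2 = 312 and 0.212N_1 + N_2 = 458.
Substituting N_2 = 458 - 0.212N_1 into the first: N_1(1 - 0.208·0.212) = 312 - 0.208·458.
So N_1* = 217/0.956 = 227, and then N_2* = 458 - 0.212·227 = 410.

N_1* ≈ 227, N_2* ≈ 410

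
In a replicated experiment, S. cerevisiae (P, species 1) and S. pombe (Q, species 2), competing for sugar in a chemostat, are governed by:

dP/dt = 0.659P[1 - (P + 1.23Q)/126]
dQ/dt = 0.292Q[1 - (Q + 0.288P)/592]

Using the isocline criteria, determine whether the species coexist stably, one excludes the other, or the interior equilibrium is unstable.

Compare the nullcline intercepts: K1/α12 = 126/1.23 = 102 < K2 = 592; K2/α21 = 592/0.288 = 2060 > K1 = 126.
Since the inequalities point opposite ways, species 2 can invade but species 1 cannot.

species 2 excludes species 1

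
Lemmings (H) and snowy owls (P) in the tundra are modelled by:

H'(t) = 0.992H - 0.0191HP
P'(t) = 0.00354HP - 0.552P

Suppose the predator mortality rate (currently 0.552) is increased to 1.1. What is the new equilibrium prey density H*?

H* ≈ 311

At the interior fixed point, setting dP/dt = 0 with P > 0 fixes H* = (predator death rate)/(HP coefficient) — independent of the other coefficients.
With the change, H* = 1.1/0.00354 = 311; it rises from 156.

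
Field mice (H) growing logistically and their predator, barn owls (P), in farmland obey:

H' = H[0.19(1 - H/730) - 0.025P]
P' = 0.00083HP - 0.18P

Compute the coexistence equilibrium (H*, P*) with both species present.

From dP/dt = 0 with P > 0: 0.00083H* = 0.18, so H* = 217.
Substitute into dH/dt = 0: 0.19(1 - 217/730) = 0.025P*.
The bracket is 0.703, giving P* = 0.134/0.025 = 5.34.

H* ≈ 217, P* ≈ 5.34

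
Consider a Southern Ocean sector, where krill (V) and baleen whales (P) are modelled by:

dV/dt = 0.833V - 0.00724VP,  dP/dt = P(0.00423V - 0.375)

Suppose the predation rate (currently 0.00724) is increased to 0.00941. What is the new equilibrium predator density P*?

At the interior fixed point, setting dV/dt = 0 with V > 0 fixes P* = (prey growth rate)/(VP coefficient) — independent of the other coefficients.
With the change, P* = 0.833/0.00941 = 88.5; it falls from 115.

P* ≈ 88.5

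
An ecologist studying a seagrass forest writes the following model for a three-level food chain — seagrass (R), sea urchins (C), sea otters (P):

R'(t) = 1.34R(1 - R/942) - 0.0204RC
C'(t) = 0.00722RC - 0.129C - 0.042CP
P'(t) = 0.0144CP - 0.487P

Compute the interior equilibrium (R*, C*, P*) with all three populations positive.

From dP/dt = 0: 0.0144C* = 0.487, so C* = 33.8.
From dR/dt = 0: 1.34(1 - R*/942) = 0.0204·33.8, giving R* = 942·(1 - 0.515) = 457.
From dC/dt = 0: 0.00722·457 - 0.129 = 0.042P*, so P* = 3.17/0.042 = 75.5.

R* ≈ 457, C* ≈ 33.8, P* ≈ 75.5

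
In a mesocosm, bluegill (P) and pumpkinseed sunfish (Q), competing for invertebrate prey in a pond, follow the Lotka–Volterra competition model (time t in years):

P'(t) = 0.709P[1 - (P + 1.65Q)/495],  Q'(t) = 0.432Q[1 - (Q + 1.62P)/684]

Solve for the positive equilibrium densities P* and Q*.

Setting both brackets to zero gives the nullclines P + 1.65Q = 495 and 1.62P + Q = 684.
Substituting Q = 684 - 1.62P into the first: P(1 - 1.65·1.62) = 495 - 1.65·684.
So P* = -634/-1.67 = 379, and then Q* = 684 - 1.62·379 = 70.5.

P* ≈ 379, Q* ≈ 70.5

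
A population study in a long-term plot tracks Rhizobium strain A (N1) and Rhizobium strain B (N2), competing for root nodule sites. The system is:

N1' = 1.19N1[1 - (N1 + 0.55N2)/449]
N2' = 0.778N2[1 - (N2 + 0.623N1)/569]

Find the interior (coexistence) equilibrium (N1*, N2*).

N1* ≈ 207, N2* ≈ 440

Setting both brackets to zero gives the nullclines N1 + 0.55N2 = 449 and 0.623N1 + N2 = 569.
Substituting N2 = 569 - 0.623N1 into the first: N1(1 - 0.55·0.623) = 449 - 0.55·569.
So N1* = 136/0.657 = 207, and then N2* = 569 - 0.623·207 = 440.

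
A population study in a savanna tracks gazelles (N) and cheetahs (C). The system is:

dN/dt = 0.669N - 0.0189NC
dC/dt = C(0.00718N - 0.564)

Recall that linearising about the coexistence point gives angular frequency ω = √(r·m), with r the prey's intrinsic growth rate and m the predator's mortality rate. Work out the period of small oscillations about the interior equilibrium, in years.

T ≈ 10.2 years

Here r = 0.669 and m = 0.564, so r·m = 0.377.
ω = √0.377 = 0.614 per year, hence T = 2π/ω ≈ 10.2 years.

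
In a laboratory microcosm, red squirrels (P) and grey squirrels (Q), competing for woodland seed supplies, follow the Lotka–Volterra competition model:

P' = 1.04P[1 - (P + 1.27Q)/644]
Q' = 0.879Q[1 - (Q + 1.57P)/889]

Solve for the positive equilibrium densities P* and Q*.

P* ≈ 488, Q* ≈ 123

Setting both brackets to zero gives the nullclines P + 1.27Q = 644 and 1.57P + Q = 889.
Substituting Q = 889 - 1.57P into the first: P(1 - 1.27·1.57) = 644 - 1.27·889.
So P* = -485/-0.994 = 488, and then Q* = 889 - 1.57·488 = 123.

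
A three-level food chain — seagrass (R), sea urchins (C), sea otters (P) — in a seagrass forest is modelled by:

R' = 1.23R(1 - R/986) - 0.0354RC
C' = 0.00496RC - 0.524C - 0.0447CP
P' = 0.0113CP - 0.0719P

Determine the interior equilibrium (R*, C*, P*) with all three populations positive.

From dP/dt = 0: 0.0113C* = 0.0719, so C* = 6.36.
From dR/dt = 0: 1.23(1 - R*/986) = 0.0354·6.36, giving R* = 986·(1 - 0.183) = 805.
From dC/dt = 0: 0.00496·805 - 0.524 = 0.0447P*, so P* = 3.47/0.0447 = 77.7.

R* ≈ 805, C* ≈ 6.36, P* ≈ 77.7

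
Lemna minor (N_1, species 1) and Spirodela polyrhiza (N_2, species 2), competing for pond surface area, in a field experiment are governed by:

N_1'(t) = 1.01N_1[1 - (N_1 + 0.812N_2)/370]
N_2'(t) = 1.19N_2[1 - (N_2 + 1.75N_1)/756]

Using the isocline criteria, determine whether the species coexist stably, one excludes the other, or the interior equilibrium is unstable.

species 2 excludes species 1

Compare the nullcline intercepts: K1/α12 = 370/0.812 = 456 < K2 = 756; K2/α21 = 756/1.75 = 432 > K1 = 370.
Since the inequalities point opposite ways, species 2 can invade but species 1 cannot.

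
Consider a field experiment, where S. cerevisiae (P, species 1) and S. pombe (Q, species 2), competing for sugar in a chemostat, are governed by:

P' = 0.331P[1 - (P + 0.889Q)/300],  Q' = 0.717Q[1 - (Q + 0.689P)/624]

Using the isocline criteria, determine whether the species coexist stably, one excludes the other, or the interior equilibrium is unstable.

species 2 excludes species 1

Compare the nullcline intercepts: K1/α12 = 300/0.889 = 337 < K2 = 624; K2/α21 = 624/0.689 = 906 > K1 = 300.
Since the inequalities point opposite ways, species 2 can invade but species 1 cannot.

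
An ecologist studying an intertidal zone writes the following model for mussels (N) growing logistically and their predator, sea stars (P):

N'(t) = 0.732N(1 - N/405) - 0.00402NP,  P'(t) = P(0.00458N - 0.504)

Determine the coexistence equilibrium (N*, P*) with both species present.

From dP/dt = 0 with P > 0: 0.00458N* = 0.504, so N* = 110.
Substitute into dN/dt = 0: 0.732(1 - 110/405) = 0.00402P*.
The bracket is 0.728, giving P* = 0.533/0.00402 = 133.

N* ≈ 110, P* ≈ 133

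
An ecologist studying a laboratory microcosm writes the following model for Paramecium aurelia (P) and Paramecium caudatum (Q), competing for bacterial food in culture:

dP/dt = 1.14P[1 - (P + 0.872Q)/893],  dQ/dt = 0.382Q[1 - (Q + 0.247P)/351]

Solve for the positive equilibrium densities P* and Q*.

Setting both brackets to zero gives the nullclines P + 0.872Q = 893 and 0.247P + Q = 351.
Substituting Q = 351 - 0.247P into the first: P(1 - 0.872·0.247) = 893 - 0.872·351.
So P* = 587/0.785 = 748, and then Q* = 351 - 0.247·748 = 166.

P* ≈ 748, Q* ≈ 166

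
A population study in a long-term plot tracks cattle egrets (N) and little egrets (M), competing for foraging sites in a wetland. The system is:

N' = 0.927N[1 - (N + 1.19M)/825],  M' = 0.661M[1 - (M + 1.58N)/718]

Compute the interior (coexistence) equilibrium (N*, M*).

N* ≈ 33.4, M* ≈ 665

Setting both brackets to zero gives the nullclines N + 1.19M = 825 and 1.58N + M = 718.
Substituting M = 718 - 1.58N into the first: N(1 - 1.19·1.58) = 825 - 1.19·718.
So N* = -29.4/-0.88 = 33.4, and then M* = 718 - 1.58·33.4 = 665.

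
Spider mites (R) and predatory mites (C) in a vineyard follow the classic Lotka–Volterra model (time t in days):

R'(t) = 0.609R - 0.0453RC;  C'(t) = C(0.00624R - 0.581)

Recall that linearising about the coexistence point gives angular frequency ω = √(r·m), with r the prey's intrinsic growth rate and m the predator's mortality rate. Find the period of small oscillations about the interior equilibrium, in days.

T ≈ 10.6 days

Here r = 0.609 and m = 0.581, so r·m = 0.354.
ω = √0.354 = 0.595 per day, hence T = 2π/ω ≈ 10.6 days.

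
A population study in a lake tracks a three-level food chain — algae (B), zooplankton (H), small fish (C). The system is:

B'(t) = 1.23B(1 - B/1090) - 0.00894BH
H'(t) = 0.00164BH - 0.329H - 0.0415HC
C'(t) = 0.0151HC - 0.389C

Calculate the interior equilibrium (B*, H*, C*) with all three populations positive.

From dC/dt = 0: 0.0151H* = 0.389, so H* = 25.8.
From dB/dt = 0: 1.23(1 - B*/1090) = 0.00894·25.8, giving B* = 1090·(1 - 0.187) = 886.
From dH/dt = 0: 0.00164·886 - 0.329 = 0.0415C*, so C* = 1.12/0.0415 = 27.1.

B* ≈ 886, H* ≈ 25.8, C* ≈ 27.1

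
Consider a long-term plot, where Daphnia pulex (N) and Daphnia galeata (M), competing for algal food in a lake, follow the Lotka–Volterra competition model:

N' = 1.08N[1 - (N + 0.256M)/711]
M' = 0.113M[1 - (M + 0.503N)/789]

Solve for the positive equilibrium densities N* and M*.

N* ≈ 584, M* ≈ 495

Setting both brackets to zero gives the nullclines N + 0.256M = 711 and 0.503N + M = 789.
Substituting M = 789 - 0.503N into the first: N(1 - 0.256·0.503) = 711 - 0.256·789.
So N* = 509/0.871 = 584, and then M* = 789 - 0.503·584 = 495.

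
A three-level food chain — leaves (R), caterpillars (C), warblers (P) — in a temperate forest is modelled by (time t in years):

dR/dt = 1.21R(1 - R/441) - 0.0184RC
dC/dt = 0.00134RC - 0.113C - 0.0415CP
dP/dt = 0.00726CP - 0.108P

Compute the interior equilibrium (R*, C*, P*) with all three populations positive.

From dP/dt = 0: 0.00726C* = 0.108, so C* = 14.9.
From dR/dt = 0: 1.21(1 - R*/441) = 0.0184·14.9, giving R* = 441·(1 - 0.226) = 341.
From dC/dt = 0: 0.00134·341 - 0.113 = 0.0415P*, so P* = 0.344/0.0415 = 8.3.

R* ≈ 341, C* ≈ 14.9, P* ≈ 8.3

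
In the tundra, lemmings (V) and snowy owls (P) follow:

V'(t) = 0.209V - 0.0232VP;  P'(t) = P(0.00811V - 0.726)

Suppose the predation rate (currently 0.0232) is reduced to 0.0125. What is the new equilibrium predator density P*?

At the interior fixed point, setting dV/dt = 0 with V > 0 fixes P* = (prey growth rate)/(VP coefficient) — independent of the other coefficients.
With the change, P* = 0.209/0.0125 = 16.7; it rises from 9.01.

P* ≈ 16.7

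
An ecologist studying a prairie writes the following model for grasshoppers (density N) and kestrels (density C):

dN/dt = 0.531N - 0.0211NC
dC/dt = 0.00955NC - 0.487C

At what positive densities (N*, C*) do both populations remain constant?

Set dC/dt = 0 with C > 0: 0.00955N - 0.487 = 0, so N* = 0.487/0.00955 = 51.
Set dN/dt = 0 with N > 0: 0.531 - 0.0211C = 0, so C* = 0.531/0.0211 = 25.2.

N* ≈ 51, C* ≈ 25.2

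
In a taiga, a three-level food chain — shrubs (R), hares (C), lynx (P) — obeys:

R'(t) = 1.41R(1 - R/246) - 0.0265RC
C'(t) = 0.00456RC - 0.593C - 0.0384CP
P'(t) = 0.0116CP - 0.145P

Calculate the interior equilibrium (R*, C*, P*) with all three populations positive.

R* ≈ 188, C* ≈ 12.5, P* ≈ 6.91

From dP/dt = 0: 0.0116C* = 0.145, so C* = 12.5.
From dR/dt = 0: 1.41(1 - R*/246) = 0.0265·12.5, giving R* = 246·(1 - 0.235) = 188.
From dC/dt = 0: 0.00456·188 - 0.593 = 0.0384P*, so P* = 0.265/0.0384 = 6.91.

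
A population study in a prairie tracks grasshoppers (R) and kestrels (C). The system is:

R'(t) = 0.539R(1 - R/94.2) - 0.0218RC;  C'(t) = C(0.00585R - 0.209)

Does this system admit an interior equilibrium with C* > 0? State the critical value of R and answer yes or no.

The predator equation gives dC/dt > 0 only when R > 0.209/0.00585 = 35.7.
Without the predator, R → K = 94.2. Since 94.2 > 35.7, the predator can invade and persist.

Threshold R = 35.7; K > 35.7, so yes, the predator persists.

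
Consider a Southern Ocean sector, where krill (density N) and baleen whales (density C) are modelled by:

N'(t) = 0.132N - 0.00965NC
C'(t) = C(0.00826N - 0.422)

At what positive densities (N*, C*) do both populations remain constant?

N* ≈ 51.1, C* ≈ 13.7

Set dC/dt = 0 with C > 0: 0.00826N - 0.422 = 0, so N* = 0.422/0.00826 = 51.1.
Set dN/dt = 0 with N > 0: 0.132 - 0.00965C = 0, so C* = 0.132/0.00965 = 13.7.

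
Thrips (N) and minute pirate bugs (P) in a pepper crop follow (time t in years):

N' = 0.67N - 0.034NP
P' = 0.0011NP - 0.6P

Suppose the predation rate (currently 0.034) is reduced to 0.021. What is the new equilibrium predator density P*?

P* ≈ 31.9

At the interior fixed point, setting dN/dt = 0 with N > 0 fixes P* = (prey growth rate)/(NP coefficient) — independent of the other coefficients.
With the change, P* = 0.67/0.021 = 31.9; it rises from 19.7.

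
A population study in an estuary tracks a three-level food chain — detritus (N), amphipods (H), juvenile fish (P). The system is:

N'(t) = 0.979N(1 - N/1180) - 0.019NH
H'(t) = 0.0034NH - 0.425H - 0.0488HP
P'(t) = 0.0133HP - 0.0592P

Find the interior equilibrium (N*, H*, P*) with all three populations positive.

From dP/dt = 0: 0.0133H* = 0.0592, so H* = 4.45.
From dN/dt = 0: 0.979(1 - N*/1180) = 0.019·4.45, giving N* = 1180·(1 - 0.0864) = 1080.
From dH/dt = 0: 0.0034·1080 - 0.425 = 0.0488P*, so P* = 3.24/0.0488 = 66.4.

N* ≈ 1080, H* ≈ 4.45, P* ≈ 66.4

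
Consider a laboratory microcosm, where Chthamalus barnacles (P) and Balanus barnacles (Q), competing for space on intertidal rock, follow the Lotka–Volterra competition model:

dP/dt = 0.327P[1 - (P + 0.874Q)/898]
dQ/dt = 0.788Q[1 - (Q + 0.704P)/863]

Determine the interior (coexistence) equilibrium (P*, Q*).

P* ≈ 374, Q* ≈ 600

Setting both brackets to zero gives the nullclines P + 0.874Q = 898 and 0.704P + Q = 863.
Substituting Q = 863 - 0.704P into the first: P(1 - 0.874·0.704) = 898 - 0.874·863.
So P* = 144/0.385 = 374, and then Q* = 863 - 0.704·374 = 600.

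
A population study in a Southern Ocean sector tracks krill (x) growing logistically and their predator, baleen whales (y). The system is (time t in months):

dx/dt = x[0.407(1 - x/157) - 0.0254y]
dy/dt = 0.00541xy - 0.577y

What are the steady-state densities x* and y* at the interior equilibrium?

x* ≈ 107, y* ≈ 5.14

From dy/dt = 0 with y > 0: 0.00541x* = 0.577, so x* = 107.
Substitute into dx/dt = 0: 0.407(1 - 107/157) = 0.0254y*.
The bracket is 0.321, giving y* = 0.131/0.0254 = 5.14.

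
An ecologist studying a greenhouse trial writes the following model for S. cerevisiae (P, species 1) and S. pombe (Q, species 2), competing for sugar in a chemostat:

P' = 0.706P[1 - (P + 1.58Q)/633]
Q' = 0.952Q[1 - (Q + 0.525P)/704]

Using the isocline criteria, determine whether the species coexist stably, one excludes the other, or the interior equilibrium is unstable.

Compare the nullcline intercepts: K1/α12 = 633/1.58 = 401 < K2 = 704; K2/α21 = 704/0.525 = 1340 > K1 = 633.
Since the inequalities point opposite ways, species 2 can invade but species 1 cannot.

species 2 excludes species 1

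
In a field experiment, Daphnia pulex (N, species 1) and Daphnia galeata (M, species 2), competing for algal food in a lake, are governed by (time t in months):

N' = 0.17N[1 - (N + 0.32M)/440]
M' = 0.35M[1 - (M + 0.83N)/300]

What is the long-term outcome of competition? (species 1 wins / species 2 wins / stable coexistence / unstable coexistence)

species 1 excludes species 2

Compare the nullcline intercepts: K1/α12 = 440/0.32 = 1380 > K2 = 300; K2/α21 = 300/0.83 = 361 < K1 = 440.
Since the inequalities point opposite ways, species 1 can invade but species 2 cannot.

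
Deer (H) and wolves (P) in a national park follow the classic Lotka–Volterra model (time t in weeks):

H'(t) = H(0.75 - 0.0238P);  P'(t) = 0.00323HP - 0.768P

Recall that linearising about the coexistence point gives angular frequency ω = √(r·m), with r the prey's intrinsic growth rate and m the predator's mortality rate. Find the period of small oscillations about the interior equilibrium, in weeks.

T ≈ 8.28 weeks

Here r = 0.75 and m = 0.768, so r·m = 0.576.
ω = √0.576 = 0.759 per week, hence T = 2π/ω ≈ 8.28 weeks.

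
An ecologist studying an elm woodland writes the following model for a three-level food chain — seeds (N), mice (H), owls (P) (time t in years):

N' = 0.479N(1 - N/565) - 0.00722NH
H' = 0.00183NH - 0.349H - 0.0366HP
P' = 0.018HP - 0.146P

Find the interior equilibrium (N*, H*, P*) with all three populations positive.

From dP/dt = 0: 0.018H* = 0.146, so H* = 8.11.
From dN/dt = 0: 0.479(1 - N*/565) = 0.00722·8.11, giving N* = 565·(1 - 0.122) = 496.
From dH/dt = 0: 0.00183·496 - 0.349 = 0.0366P*, so P* = 0.559/0.0366 = 15.3.

N* ≈ 496, H* ≈ 8.11, P* ≈ 15.3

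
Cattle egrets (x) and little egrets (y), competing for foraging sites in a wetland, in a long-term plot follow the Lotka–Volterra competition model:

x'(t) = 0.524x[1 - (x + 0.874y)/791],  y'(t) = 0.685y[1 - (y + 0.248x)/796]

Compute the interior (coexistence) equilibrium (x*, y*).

x* ≈ 122, y* ≈ 766

Setting both brackets to zero gives the nullclines x + 0.874y = 791 and 0.248x + y = 796.
Substituting y = 796 - 0.248x into the first: x(1 - 0.874·0.248) = 791 - 0.874·796.
So x* = 95.3/0.783 = 122, and then y* = 796 - 0.248·122 = 766.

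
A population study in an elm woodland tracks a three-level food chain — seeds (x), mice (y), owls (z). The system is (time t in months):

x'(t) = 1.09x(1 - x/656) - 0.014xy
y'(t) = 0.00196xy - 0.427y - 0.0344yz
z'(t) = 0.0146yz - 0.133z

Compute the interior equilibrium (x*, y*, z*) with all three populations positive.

From dz/dt = 0: 0.0146y* = 0.133, so y* = 9.11.
From dx/dt = 0: 1.09(1 - x*/656) = 0.014·9.11, giving x* = 656·(1 - 0.117) = 579.
From dy/dt = 0: 0.00196·579 - 0.427 = 0.0344z*, so z* = 0.708/0.0344 = 20.6.

x* ≈ 579, y* ≈ 9.11, z* ≈ 20.6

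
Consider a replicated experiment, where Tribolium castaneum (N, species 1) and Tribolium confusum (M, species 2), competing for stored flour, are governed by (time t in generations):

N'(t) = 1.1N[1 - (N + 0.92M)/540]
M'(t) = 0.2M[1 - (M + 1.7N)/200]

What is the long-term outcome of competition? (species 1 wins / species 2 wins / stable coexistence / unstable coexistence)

species 1 excludes species 2

Compare the nullcline intercepts: K1/α12 = 540/0.92 = 587 > K2 = 200; K2/α21 = 200/1.7 = 118 < K1 = 540.
Since the inequalities point opposite ways, species 1 can invade but species 2 cannot.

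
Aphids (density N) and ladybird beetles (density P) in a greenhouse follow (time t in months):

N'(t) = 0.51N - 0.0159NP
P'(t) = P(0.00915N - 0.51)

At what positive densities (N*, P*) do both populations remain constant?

N* ≈ 55.7, P* ≈ 32.1

Set dP/dt = 0 with P > 0: 0.00915N - 0.51 = 0, so N* = 0.51/0.00915 = 55.7.
Set dN/dt = 0 with N > 0: 0.51 - 0.0159P = 0, so P* = 0.51/0.0159 = 32.1.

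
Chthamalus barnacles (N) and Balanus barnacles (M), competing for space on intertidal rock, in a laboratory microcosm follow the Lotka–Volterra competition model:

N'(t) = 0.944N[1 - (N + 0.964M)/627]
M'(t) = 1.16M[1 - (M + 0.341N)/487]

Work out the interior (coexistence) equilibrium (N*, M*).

N* ≈ 235, M* ≈ 407

Setting both brackets to zero gives the nullclines N + 0.964M = 627 and 0.341N + M = 487.
Substituting M = 487 - 0.341N into the first: N(1 - 0.964·0.341) = 627 - 0.964·487.
So N* = 158/0.671 = 235, and then M* = 487 - 0.341·235 = 407.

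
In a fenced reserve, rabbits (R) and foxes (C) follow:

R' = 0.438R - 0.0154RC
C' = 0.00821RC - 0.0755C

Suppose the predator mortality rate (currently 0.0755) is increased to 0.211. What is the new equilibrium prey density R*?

R* ≈ 25.7

At the interior fixed point, setting dC/dt = 0 with C > 0 fixes R* = (predator death rate)/(RC coefficient) — independent of the other coefficients.
With the change, R* = 0.211/0.00821 = 25.7; it rises from 9.2.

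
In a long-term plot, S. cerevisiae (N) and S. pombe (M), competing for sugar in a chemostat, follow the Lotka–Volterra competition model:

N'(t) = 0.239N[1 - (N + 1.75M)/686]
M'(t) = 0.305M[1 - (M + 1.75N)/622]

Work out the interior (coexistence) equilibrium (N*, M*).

N* ≈ 195, M* ≈ 280

Setting both brackets to zero gives the nullclines N + 1.75M = 686 and 1.75N + M = 622.
Substituting M = 622 - 1.75N into the first: N(1 - 1.75·1.75) = 686 - 1.75·622.
So N* = -402/-2.06 = 195, and then M* = 622 - 1.75·195 = 280.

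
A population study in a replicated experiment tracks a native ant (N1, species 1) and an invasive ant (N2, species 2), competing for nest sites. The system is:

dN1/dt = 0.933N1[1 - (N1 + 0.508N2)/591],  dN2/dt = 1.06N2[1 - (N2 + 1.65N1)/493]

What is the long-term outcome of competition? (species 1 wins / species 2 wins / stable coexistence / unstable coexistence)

Compare the nullcline intercepts: K1/α12 = 591/0.508 = 1160 > K2 = 493; K2/α21 = 493/1.65 = 299 < K1 = 591.
Since the inequalities point opposite ways, species 1 can invade but species 2 cannot.

species 1 excludes species 2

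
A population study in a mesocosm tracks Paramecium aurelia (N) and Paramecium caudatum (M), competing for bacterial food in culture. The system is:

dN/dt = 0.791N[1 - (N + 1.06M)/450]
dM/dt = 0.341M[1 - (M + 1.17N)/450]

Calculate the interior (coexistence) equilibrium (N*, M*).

N* ≈ 112, M* ≈ 318

Setting both brackets to zero gives the nullclines N + 1.06M = 450 and 1.17N + M = 450.
Substituting M = 450 - 1.17N into the first: N(1 - 1.06·1.17) = 450 - 1.06·450.
So N* = -27/-0.24 = 112, and then M* = 450 - 1.17·112 = 318.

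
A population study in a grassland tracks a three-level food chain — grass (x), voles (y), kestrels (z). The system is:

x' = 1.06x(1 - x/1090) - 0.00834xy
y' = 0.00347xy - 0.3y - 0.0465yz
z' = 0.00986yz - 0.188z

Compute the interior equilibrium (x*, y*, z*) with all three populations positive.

x* ≈ 926, y* ≈ 19.1, z* ≈ 62.7

From dz/dt = 0: 0.00986y* = 0.188, so y* = 19.1.
From dx/dt = 0: 1.06(1 - x*/1090) = 0.00834·19.1, giving x* = 1090·(1 - 0.15) = 926.
From dy/dt = 0: 0.00347·926 - 0.3 = 0.0465z*, so z* = 2.91/0.0465 = 62.7.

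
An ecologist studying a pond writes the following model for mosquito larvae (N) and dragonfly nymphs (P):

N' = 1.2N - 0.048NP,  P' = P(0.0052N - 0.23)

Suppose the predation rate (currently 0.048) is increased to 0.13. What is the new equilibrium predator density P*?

At the interior fixed point, setting dN/dt = 0 with N > 0 fixes P* = (prey growth rate)/(NP coefficient) — independent of the other coefficients.
With the change, P* = 1.2/0.13 = 9.23; it falls from 25.

P* ≈ 9.23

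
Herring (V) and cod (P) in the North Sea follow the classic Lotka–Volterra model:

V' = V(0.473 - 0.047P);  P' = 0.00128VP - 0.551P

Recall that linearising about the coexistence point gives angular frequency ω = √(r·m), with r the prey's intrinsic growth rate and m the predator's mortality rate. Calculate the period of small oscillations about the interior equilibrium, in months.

Here r = 0.473 and m = 0.551, so r·m = 0.261.
ω = √0.261 = 0.511 per month, hence T = 2π/ω ≈ 12.3 months.

T ≈ 12.3 months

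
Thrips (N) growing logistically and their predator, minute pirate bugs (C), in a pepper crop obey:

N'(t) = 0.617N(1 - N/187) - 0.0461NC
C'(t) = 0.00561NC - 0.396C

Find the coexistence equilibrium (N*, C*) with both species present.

N* ≈ 70.6, C* ≈ 8.33

From dC/dt = 0 with C > 0: 0.00561N* = 0.396, so N* = 70.6.
Substitute into dN/dt = 0: 0.617(1 - 70.6/187) = 0.0461C*.
The bracket is 0.623, giving C* = 0.384/0.0461 = 8.33.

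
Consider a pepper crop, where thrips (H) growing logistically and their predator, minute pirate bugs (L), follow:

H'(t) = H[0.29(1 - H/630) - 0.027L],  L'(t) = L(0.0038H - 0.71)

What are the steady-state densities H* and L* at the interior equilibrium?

From dL/dt = 0 with L > 0: 0.0038H* = 0.71, so H* = 187.
Substitute into dH/dt = 0: 0.29(1 - 187/630) = 0.027L*.
The bracket is 0.703, giving L* = 0.204/0.027 = 7.56.

H* ≈ 187, L* ≈ 7.56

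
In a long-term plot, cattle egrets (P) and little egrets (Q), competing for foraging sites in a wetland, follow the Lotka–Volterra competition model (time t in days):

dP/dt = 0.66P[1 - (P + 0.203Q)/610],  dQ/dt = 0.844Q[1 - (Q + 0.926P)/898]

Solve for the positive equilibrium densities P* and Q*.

P* ≈ 527, Q* ≈ 410

Setting both brackets to zero gives the nullclines P + 0.203Q = 610 and 0.926P + Q = 898.
Substituting Q = 898 - 0.926P into the first: P(1 - 0.203·0.926) = 610 - 0.203·898.
So P* = 428/0.812 = 527, and then Q* = 898 - 0.926·527 = 410.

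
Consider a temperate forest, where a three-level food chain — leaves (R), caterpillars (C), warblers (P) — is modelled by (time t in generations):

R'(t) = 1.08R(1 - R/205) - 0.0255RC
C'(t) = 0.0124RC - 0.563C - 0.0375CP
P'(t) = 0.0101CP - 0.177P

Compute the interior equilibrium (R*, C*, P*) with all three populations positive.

From dP/dt = 0: 0.0101C* = 0.177, so C* = 17.5.
From dR/dt = 0: 1.08(1 - R*/205) = 0.0255·17.5, giving R* = 205·(1 - 0.414) = 120.
From dC/dt = 0: 0.0124·120 - 0.563 = 0.0375P*, so P* = 0.927/0.0375 = 24.7.

R* ≈ 120, C* ≈ 17.5, P* ≈ 24.7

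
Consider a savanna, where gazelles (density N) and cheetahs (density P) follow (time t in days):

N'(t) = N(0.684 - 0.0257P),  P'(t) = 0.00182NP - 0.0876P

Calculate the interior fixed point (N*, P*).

N* ≈ 48.1, P* ≈ 26.6

Set dP/dt = 0 with P > 0: 0.00182N - 0.0876 = 0, so N* = 0.0876/0.00182 = 48.1.
Set dN/dt = 0 with N > 0: 0.684 - 0.0257P = 0, so P* = 0.684/0.0257 = 26.6.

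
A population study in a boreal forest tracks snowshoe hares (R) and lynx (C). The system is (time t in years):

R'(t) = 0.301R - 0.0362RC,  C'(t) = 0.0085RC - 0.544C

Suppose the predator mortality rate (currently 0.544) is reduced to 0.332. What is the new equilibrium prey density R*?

R* ≈ 39.1

At the interior fixed point, setting dC/dt = 0 with C > 0 fixes R* = (predator death rate)/(RC coefficient) — independent of the other coefficients.
With the change, R* = 0.332/0.0085 = 39.1; it falls from 64.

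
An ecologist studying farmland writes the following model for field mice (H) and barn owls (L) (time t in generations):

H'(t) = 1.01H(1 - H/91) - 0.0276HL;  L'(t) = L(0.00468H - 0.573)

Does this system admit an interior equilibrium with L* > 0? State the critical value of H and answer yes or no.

The predator equation gives dL/dt > 0 only when H > 0.573/0.00468 = 122.
Without the predator, H → K = 91. Since 91 < 122, the predator cannot invade.

Threshold H = 122; K < 122, so no, the predator goes extinct.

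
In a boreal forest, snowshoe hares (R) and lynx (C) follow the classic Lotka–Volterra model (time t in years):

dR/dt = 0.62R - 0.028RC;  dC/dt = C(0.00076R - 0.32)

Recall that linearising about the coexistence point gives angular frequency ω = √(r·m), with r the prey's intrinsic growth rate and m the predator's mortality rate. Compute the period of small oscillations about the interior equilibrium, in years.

Here r = 0.62 and m = 0.32, so r·m = 0.198.
ω = √0.198 = 0.445 per year, hence T = 2π/ω ≈ 14.1 years.

T ≈ 14.1 years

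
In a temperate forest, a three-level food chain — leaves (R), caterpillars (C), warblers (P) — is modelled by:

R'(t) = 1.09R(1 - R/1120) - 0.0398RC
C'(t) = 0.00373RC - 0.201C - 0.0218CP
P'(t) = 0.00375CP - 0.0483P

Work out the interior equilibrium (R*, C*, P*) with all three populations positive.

From dP/dt = 0: 0.00375C* = 0.0483, so C* = 12.9.
From dR/dt = 0: 1.09(1 - R*/1120) = 0.0398·12.9, giving R* = 1120·(1 - 0.47) = 593.
From dC/dt = 0: 0.00373·593 - 0.201 = 0.0218P*, so P* = 2.01/0.0218 = 92.3.

R* ≈ 593, C* ≈ 12.9, P* ≈ 92.3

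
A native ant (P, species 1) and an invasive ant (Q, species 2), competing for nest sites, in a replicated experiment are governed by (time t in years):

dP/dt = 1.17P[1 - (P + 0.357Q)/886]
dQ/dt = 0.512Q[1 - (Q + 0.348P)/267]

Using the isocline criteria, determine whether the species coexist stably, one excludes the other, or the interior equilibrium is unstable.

species 1 excludes species 2

Compare the nullcline intercepts: K1/α12 = 886/0.357 = 2480 > K2 = 267; K2/α21 = 267/0.348 = 767 < K1 = 886.
Since the inequalities point opposite ways, species 1 can invade but species 2 cannot.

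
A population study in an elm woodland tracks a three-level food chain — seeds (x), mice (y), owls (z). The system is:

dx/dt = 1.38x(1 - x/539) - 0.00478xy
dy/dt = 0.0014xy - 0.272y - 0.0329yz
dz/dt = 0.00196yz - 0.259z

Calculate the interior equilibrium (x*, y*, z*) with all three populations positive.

From dz/dt = 0: 0.00196y* = 0.259, so y* = 132.
From dx/dt = 0: 1.38(1 - x*/539) = 0.00478·132, giving x* = 539·(1 - 0.458) = 292.
From dy/dt = 0: 0.0014·292 - 0.272 = 0.0329z*, so z* = 0.137/0.0329 = 4.17.

x* ≈ 292, y* ≈ 132, z* ≈ 4.17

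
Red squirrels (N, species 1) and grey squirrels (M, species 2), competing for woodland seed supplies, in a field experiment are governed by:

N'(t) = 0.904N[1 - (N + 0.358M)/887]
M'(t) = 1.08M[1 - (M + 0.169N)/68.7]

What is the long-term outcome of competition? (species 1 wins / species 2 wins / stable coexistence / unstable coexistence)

species 1 excludes species 2

Compare the nullcline intercepts: K1/α12 = 887/0.358 = 2480 > K2 = 68.7; K2/α21 = 68.7/0.169 = 407 < K1 = 887.
Since the inequalities point opposite ways, species 1 can invade but species 2 cannot.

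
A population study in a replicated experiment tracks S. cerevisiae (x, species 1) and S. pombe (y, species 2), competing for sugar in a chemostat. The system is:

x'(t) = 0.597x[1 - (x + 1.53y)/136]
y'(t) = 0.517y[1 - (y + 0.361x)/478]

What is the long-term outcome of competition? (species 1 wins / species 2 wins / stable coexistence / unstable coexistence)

species 2 excludes species 1

Compare the nullcline intercepts: K1/α12 = 136/1.53 = 88.9 < K2 = 478; K2/α21 = 478/0.361 = 1320 > K1 = 136.
Since the inequalities point opposite ways, species 2 can invade but species 1 cannot.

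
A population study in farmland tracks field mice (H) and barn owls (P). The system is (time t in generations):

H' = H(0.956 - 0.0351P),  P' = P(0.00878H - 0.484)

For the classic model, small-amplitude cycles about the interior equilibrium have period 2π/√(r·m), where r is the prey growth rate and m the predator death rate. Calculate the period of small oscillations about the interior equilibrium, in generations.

T ≈ 9.24 generations

Here r = 0.956 and m = 0.484, so r·m = 0.463.
ω = √0.463 = 0.68 per generation, hence T = 2π/ω ≈ 9.24 generations.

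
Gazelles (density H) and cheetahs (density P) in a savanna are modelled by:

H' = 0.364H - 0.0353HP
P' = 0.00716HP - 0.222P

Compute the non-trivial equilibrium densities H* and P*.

H* ≈ 31, P* ≈ 10.3

Set dP/dt = 0 with P > 0: 0.00716H - 0.222 = 0, so H* = 0.222/0.00716 = 31.
Set dH/dt = 0 with H > 0: 0.364 - 0.0353P = 0, so P* = 0.364/0.0353 = 10.3.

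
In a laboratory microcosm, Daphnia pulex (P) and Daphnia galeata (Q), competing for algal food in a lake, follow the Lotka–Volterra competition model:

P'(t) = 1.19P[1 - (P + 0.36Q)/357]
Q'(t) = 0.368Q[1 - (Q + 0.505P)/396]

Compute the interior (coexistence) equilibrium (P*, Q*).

Setting both brackets to zero gives the nullclines P + 0.36Q = 357 and 0.505P + Q = 396.
Substituting Q = 396 - 0.505P into the first: P(1 - 0.36·0.505) = 357 - 0.36·396.
So P* = 214/0.818 = 262, and then Q* = 396 - 0.505·262 = 264.

P* ≈ 262, Q* ≈ 264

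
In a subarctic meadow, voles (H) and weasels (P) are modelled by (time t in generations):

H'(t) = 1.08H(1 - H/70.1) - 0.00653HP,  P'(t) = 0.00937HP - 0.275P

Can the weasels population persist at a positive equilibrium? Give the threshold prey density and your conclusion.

The predator equation gives dP/dt > 0 only when H > 0.275/0.00937 = 29.3.
Without the predator, H → K = 70.1. Since 70.1 > 29.3, the predator can invade and persist.

Threshold H = 29.3; K > 29.3, so yes, the predator persists.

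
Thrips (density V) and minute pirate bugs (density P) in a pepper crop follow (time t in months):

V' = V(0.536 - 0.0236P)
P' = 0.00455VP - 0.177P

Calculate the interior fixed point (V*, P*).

V* ≈ 38.9, P* ≈ 22.7

Set dP/dt = 0 with P > 0: 0.00455V - 0.177 = 0, so V* = 0.177/0.00455 = 38.9.
Set dV/dt = 0 with V > 0: 0.536 - 0.0236P = 0, so P* = 0.536/0.0236 = 22.7.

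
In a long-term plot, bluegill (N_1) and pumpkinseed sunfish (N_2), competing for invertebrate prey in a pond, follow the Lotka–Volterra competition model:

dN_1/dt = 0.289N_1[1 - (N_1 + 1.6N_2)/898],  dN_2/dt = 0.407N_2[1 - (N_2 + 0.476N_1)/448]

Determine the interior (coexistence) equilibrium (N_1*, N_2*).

N_1* ≈ 760, N_2* ≈ 86.2

Setting both brackets to zero gives the nullclines N_1 + 1.6N_2 = 898 and 0.476N_1 + N_2 = 448.
Substituting N_2 = 448 - 0.476N_1 into the first: N_1(1 - 1.6·0.476) = 898 - 1.6·448.
So N_1* = 181/0.238 = 760, and then N_2* = 448 - 0.476·760 = 86.2.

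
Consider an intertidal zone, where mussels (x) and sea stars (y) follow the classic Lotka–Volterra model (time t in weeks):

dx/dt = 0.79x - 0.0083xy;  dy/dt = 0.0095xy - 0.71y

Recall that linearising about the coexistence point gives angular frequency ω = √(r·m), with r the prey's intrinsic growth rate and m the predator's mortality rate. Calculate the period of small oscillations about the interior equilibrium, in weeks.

T ≈ 8.39 weeks

Here r = 0.79 and m = 0.71, so r·m = 0.561.
ω = √0.561 = 0.749 per week, hence T = 2π/ω ≈ 8.39 weeks.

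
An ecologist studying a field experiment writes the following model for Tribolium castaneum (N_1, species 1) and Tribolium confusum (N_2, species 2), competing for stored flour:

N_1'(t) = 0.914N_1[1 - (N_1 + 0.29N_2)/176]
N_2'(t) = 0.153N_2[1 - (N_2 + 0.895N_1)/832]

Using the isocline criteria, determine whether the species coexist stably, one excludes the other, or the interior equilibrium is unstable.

Compare the nullcline intercepts: K1/α12 = 176/0.29 = 607 < K2 = 832; K2/α21 = 832/0.895 = 930 > K1 = 176.
Since the inequalities point opposite ways, species 2 can invade but species 1 cannot.

species 2 excludes species 1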